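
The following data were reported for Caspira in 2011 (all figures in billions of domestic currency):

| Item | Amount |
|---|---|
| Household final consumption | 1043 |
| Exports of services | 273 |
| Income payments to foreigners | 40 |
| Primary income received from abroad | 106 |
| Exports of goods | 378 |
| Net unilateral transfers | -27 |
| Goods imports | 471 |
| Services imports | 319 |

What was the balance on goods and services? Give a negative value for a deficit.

Goods balance = 378 - 471 = -93
Services balance = 273 - 319 = -46
Trade balance (goods + services) = -93 + (-46) = -139

-139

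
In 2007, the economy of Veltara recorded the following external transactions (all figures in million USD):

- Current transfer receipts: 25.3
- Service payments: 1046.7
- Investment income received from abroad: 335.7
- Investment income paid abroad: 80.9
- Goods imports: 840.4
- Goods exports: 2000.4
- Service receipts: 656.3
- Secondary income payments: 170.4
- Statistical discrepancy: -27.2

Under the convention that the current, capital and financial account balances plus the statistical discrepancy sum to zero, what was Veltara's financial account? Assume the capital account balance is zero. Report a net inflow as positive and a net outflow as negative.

-852.1

Goods balance = 2000.4 - 840.4 = 1160.0
Services balance = 656.3 - 1046.7 = -390.4
Trade balance (goods + services) = 1160.0 + (-390.4) = 769.6
Net primary income = 335.7 - 80.9 = 254.8
Net secondary income = 25.3 - 170.4 = -145.1
Current account = 769.6 + 254.8 + (-145.1) = 879.3
Financial account = -(879.3 + (-27.2)) = -852.1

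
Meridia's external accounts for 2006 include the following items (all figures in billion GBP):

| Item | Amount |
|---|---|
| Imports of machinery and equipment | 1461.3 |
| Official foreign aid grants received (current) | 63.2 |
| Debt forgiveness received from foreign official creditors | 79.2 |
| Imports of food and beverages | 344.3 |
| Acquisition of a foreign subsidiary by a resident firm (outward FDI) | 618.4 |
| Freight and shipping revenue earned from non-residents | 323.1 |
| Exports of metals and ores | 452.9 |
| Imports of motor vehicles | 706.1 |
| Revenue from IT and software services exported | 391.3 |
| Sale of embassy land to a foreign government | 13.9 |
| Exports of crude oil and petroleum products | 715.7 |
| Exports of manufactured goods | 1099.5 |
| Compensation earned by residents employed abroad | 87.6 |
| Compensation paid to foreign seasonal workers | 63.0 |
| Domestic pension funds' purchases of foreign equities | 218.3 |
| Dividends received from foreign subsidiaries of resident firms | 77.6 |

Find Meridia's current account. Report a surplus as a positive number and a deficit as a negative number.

636.2

Goods: 715.7 - 1461.3 + 1099.5 + 452.9 - 344.3 - 706.1 = -243.6
Services: 323.1 + 391.3 = 714.4
Primary income: 87.6 - 63.0 + 77.6 = 102.2
Secondary income: 63.2
Current account = (-243.6) + 714.4 + 102.2 + 63.2 = 636.2
(Excluded from the current account — capital account: debt forgiveness received from foreign official creditors 79.2, sale of embassy land to a foreign government 13.9; financial account: acquisition of a foreign subsidiary by a resident firm (outward FDI) 618.4, domestic pension funds' purchases of foreign equities 218.3.)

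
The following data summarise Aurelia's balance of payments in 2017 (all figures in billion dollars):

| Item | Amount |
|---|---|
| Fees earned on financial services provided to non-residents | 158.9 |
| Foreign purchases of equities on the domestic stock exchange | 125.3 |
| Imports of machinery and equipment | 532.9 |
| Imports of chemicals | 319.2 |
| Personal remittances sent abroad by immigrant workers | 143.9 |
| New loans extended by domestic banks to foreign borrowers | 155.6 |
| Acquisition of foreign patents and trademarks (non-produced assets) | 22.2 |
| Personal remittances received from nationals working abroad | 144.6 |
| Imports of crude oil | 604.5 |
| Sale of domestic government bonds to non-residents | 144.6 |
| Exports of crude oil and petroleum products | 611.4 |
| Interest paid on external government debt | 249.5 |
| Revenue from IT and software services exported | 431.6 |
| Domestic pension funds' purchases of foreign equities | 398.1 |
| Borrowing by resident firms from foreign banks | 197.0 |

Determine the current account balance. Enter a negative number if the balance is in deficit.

-503.5

Goods: -604.5 + 611.4 - 319.2 - 532.9 = -845.2
Services: 158.9 + 431.6 = 590.5
Primary income: -249.5
Secondary income: 144.6 - 143.9 = 0.7
Current account = (-845.2) + 590.5 + (-249.5) + 0.7 = -503.5
(Excluded from the current account — financial account: foreign purchases of equities on the domestic stock exchange 125.3, new loans extended by domestic banks to foreign borrowers 155.6, sale of domestic government bonds to non-residents 144.6, domestic pension funds' purchases of foreign equities 398.1, borrowing by resident firms from foreign banks 197.0; capital account: acquisition of foreign patents and trademarks (non-produced assets) 22.2.)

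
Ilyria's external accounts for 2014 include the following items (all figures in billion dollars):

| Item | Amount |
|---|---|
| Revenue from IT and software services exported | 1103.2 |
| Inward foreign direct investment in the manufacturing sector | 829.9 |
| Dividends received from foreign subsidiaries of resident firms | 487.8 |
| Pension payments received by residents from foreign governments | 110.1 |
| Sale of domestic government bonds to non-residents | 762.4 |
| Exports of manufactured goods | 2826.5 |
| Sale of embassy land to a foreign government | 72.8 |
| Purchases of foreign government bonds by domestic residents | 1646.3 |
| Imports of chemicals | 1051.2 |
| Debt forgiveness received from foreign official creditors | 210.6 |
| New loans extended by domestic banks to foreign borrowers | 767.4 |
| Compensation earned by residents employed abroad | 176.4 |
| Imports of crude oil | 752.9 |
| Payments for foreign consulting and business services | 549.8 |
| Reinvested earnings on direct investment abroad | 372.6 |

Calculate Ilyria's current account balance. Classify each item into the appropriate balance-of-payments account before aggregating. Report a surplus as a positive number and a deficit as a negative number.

Goods: 2826.5 - 752.9 - 1051.2 = 1022.4
Services: 1103.2 - 549.8 = 553.4
Primary income: 372.6 + 176.4 + 487.8 = 1036.8
Secondary income: 110.1
Current account = 1022.4 + 553.4 + 1036.8 + 110.1 = 2722.7
(Excluded from the current account — financial account: inward foreign direct investment in the manufacturing sector 829.9, sale of domestic government bonds to non-residents 762.4, purchases of foreign government bonds by domestic residents 1646.3, new loans extended by domestic banks to foreign borrowers 767.4; capital account: sale of embassy land to a foreign government 72.8, debt forgiveness received from foreign official creditors 210.6.)

2722.7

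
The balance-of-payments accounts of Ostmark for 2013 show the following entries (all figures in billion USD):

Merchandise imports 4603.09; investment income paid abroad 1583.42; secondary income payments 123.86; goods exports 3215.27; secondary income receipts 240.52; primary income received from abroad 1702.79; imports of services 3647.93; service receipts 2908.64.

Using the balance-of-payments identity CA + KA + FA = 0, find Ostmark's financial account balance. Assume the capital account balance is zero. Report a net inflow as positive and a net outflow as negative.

1891.08

Goods balance = 3215.27 - 4603.09 = -1387.82
Services balance = 2908.64 - 3647.93 = -739.29
Trade balance (goods + services) = -1387.82 + (-739.29) = -2127.11
Net primary income = 1702.79 - 1583.42 = 119.37
Net secondary income = 240.52 - 123.86 = 116.66
Current account = -2127.11 + 119.37 + 116.66 = -1891.08
Financial account = -(-1891.08) = 1891.08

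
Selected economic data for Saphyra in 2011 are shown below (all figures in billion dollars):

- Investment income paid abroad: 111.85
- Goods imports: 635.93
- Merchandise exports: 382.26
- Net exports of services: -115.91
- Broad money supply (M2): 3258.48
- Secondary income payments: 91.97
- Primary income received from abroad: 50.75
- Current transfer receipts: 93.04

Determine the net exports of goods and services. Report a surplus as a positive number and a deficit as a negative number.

-369.58

Goods balance = 382.26 - 635.93 = -253.67
Services balance = -115.91
Trade balance (goods + services) = -253.67 + (-115.91) = -369.58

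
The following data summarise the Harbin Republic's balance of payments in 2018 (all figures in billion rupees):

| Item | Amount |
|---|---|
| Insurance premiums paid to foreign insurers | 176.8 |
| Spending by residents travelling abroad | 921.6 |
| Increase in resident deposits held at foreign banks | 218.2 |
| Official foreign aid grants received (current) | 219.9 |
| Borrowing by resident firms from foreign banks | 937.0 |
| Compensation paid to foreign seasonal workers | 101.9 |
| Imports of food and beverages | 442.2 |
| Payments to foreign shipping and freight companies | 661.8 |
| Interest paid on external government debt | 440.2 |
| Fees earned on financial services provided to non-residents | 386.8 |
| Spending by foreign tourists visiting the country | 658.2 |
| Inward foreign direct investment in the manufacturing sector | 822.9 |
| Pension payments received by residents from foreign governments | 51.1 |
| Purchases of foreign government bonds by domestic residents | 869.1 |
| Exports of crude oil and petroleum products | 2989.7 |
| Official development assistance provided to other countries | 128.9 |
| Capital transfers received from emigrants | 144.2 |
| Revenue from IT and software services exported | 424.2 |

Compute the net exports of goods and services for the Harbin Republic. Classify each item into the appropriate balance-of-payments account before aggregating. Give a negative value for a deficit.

Goods: -442.2 + 2989.7 = 2547.5
Services: 658.2 - 921.6 - 176.8 + 424.2 + 386.8 - 661.8 = -291.0
Trade balance = 2547.5 + (-291.0) = 2256.5
(Excluded from the trade balance — financial account: increase in resident deposits held at foreign banks 218.2, borrowing by resident firms from foreign banks 937.0, inward foreign direct investment in the manufacturing sector 822.9, purchases of foreign government bonds by domestic residents 869.1; secondary income: official foreign aid grants received (current) 219.9, pension payments received by residents from foreign governments 51.1, official development assistance provided to other countries 128.9; primary income: compensation paid to foreign seasonal workers 101.9, interest paid on external government debt 440.2; capital account: capital transfers received from emigrants 144.2.)

2256.5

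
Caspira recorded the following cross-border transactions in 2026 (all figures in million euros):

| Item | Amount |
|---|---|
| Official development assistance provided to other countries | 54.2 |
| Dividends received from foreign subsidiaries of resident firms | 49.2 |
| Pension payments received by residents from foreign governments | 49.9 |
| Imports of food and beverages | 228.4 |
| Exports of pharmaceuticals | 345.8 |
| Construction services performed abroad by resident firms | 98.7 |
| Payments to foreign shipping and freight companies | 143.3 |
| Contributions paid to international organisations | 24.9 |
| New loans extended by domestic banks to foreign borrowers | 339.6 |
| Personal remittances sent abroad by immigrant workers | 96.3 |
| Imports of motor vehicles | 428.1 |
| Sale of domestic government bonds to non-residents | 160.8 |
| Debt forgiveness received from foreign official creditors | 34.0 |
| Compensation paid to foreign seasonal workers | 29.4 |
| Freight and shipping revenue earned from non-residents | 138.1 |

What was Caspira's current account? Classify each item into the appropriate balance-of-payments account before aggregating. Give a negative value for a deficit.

Goods: -228.4 + 345.8 - 428.1 = -310.7
Services: -143.3 + 138.1 + 98.7 = 93.5
Primary income: 49.2 - 29.4 = 19.8
Secondary income: -24.9 - 54.2 + 49.9 - 96.3 = -125.5
Current account = (-310.7) + 93.5 + 19.8 + (-125.5) = -322.9
(Excluded from the current account — financial account: new loans extended by domestic banks to foreign borrowers 339.6, sale of domestic government bonds to non-residents 160.8; capital account: debt forgiveness received from foreign official creditors 34.0.)

-322.9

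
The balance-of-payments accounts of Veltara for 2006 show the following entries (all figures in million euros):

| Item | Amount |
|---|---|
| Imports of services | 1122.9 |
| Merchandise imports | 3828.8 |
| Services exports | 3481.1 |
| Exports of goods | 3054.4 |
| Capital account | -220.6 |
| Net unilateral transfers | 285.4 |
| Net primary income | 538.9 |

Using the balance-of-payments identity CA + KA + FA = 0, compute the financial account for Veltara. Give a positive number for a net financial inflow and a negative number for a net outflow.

Goods balance = 3054.4 - 3828.8 = -774.4
Services balance = 3481.1 - 1122.9 = 2358.2
Trade balance (goods + services) = -774.4 + 2358.2 = 1583.8
Net primary income = 538.9
Net secondary income = 285.4
Current account = 1583.8 + 538.9 + 285.4 = 2408.1
Financial account = -(2408.1 + (-220.6)) = -2187.5

-2187.5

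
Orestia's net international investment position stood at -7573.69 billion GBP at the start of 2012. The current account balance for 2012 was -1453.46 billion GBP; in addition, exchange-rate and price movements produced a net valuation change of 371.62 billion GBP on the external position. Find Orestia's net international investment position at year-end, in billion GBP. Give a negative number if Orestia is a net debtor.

-8655.53

Change in NIIP = current account + net valuation change = -1453.46 + 371.62 = -1081.84
End-of-year NIIP = -7573.69 + (-1081.84) = -8655.53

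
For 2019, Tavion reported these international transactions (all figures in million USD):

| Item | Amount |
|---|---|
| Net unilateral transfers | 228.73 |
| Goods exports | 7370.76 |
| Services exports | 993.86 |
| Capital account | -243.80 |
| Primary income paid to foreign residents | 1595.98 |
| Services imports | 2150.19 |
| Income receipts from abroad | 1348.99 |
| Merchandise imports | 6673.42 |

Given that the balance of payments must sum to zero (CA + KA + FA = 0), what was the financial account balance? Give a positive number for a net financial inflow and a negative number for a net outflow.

Goods balance = 7370.76 - 6673.42 = 697.34
Services balance = 993.86 - 2150.19 = -1156.33
Trade balance (goods + services) = 697.34 + (-1156.33) = -458.99
Net primary income = 1348.99 - 1595.98 = -246.99
Net secondary income = 228.73
Current account = -458.99 + (-246.99) + 228.73 = -477.25
Financial account = -(-477.25 + (-243.80)) = 721.05

721.05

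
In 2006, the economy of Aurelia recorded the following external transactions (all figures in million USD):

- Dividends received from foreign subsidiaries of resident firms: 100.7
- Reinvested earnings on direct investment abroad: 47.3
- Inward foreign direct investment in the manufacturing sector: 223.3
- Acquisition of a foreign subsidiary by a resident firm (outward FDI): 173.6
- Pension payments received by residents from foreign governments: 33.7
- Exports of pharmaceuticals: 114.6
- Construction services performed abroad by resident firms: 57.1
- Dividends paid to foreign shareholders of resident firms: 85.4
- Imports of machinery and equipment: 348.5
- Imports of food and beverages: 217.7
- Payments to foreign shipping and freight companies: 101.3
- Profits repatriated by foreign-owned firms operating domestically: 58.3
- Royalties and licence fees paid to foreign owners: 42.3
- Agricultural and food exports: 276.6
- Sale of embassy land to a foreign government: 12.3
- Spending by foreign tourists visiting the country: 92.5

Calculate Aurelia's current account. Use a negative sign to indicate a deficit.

Goods: 114.6 - 217.7 - 348.5 + 276.6 = -175.0
Services: -42.3 + 57.1 + 92.5 - 101.3 = 6.0
Primary income: 47.3 - 85.4 + 100.7 - 58.3 = 4.3
Secondary income: 33.7
Current account = (-175.0) + 6.0 + 4.3 + 33.7 = -131.0
(Excluded from the current account — financial account: inward foreign direct investment in the manufacturing sector 223.3, acquisition of a foreign subsidiary by a resident firm (outward FDI) 173.6; capital account: sale of embassy land to a foreign government 12.3.)

-131.0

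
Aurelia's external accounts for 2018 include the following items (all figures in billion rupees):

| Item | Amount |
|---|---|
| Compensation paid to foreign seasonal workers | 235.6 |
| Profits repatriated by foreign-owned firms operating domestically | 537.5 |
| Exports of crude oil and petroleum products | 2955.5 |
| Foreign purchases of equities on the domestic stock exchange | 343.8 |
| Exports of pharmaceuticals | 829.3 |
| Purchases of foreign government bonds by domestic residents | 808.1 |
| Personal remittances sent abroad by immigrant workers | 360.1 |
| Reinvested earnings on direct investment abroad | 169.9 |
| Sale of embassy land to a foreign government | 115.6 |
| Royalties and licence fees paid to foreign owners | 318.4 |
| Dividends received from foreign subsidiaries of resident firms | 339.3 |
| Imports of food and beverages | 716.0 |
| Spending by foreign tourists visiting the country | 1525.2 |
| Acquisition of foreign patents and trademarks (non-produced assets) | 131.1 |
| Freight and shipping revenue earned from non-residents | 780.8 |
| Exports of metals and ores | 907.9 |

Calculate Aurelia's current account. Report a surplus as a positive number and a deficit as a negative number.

5340.3

Goods: 907.9 + 2955.5 - 716.0 + 829.3 = 3976.7
Services: 780.8 + 1525.2 - 318.4 = 1987.6
Primary income: -537.5 + 339.3 - 235.6 + 169.9 = -263.9
Secondary income: -360.1
Current account = 3976.7 + 1987.6 + (-263.9) + (-360.1) = 5340.3
(Excluded from the current account — financial account: foreign purchases of equities on the domestic stock exchange 343.8, purchases of foreign government bonds by domestic residents 808.1; capital account: sale of embassy land to a foreign government 115.6, acquisition of foreign patents and trademarks (non-produced assets) 131.1.)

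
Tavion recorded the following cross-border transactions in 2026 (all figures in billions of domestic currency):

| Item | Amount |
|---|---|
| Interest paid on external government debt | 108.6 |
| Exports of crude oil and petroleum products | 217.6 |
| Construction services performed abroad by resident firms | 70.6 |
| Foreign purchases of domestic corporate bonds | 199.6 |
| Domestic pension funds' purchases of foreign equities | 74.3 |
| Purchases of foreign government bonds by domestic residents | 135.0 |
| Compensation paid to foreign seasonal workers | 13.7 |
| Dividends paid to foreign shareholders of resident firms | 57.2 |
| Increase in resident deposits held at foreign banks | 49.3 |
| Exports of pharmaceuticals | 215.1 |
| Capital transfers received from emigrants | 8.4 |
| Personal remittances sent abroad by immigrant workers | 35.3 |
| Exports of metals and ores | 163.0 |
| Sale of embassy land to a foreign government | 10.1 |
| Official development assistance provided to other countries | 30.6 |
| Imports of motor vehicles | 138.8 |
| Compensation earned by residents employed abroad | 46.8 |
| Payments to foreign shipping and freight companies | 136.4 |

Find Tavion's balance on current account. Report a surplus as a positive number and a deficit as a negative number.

192.5

Goods: 215.1 + 163.0 + 217.6 - 138.8 = 456.9
Services: -136.4 + 70.6 = -65.8
Primary income: -57.2 - 108.6 + 46.8 - 13.7 = -132.7
Secondary income: -30.6 - 35.3 = -65.9
Current account = 456.9 + (-65.8) + (-132.7) + (-65.9) = 192.5
(Excluded from the current account — financial account: foreign purchases of domestic corporate bonds 199.6, domestic pension funds' purchases of foreign equities 74.3, purchases of foreign government bonds by domestic residents 135.0, increase in resident deposits held at foreign banks 49.3; capital account: capital transfers received from emigrants 8.4, sale of embassy land to a foreign government 10.1.)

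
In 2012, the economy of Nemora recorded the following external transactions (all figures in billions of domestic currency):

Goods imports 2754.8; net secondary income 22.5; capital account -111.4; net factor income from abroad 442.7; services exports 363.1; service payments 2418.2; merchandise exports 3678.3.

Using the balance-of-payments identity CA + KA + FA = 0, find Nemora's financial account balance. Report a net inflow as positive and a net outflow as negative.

777.8

Goods balance = 3678.3 - 2754.8 = 923.5
Services balance = 363.1 - 2418.2 = -2055.1
Trade balance (goods + services) = 923.5 + (-2055.1) = -1131.6
Net primary income = 442.7
Net secondary income = 22.5
Current account = -1131.6 + 442.7 + 22.5 = -666.4
Financial account = -(-666.4 + (-111.4)) = 777.8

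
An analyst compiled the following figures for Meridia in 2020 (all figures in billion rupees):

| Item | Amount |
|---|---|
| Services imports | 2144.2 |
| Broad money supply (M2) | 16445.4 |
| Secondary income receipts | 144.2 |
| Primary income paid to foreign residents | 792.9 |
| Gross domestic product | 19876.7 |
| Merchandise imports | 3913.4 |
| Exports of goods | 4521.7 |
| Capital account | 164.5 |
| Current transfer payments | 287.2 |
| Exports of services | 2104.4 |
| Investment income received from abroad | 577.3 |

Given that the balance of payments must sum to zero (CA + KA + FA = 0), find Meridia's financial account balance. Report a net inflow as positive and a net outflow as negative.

-374.4

Goods balance = 4521.7 - 3913.4 = 608.3
Services balance = 2104.4 - 2144.2 = -39.8
Trade balance (goods + services) = 608.3 + (-39.8) = 568.5
Net primary income = 577.3 - 792.9 = -215.6
Net secondary income = 144.2 - 287.2 = -143.0
Current account = 568.5 + (-215.6) + (-143.0) = 209.9
Financial account = -(209.9 + 164.5) = -374.4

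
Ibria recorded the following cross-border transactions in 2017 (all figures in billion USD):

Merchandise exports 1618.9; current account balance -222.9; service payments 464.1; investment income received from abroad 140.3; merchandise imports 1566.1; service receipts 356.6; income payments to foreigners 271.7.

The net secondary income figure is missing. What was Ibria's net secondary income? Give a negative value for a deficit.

-36.8

Current account = goods balance + services balance + net primary income + net secondary income
Sum of the known components = -186.1
Net secondary income = CA - (known components) = -222.9 - (-186.1) = -36.8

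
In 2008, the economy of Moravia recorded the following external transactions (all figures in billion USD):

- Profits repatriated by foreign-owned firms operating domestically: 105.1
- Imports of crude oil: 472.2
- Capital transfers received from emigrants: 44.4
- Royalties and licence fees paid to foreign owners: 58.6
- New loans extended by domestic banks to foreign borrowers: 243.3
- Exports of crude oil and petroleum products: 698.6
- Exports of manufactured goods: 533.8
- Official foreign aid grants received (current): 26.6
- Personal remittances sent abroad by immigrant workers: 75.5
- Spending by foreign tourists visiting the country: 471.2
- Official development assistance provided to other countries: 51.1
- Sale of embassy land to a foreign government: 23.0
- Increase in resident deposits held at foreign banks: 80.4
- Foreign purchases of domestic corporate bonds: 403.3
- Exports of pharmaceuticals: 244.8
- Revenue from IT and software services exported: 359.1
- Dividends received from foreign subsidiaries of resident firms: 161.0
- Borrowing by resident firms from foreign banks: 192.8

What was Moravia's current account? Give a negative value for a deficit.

Goods: 698.6 - 472.2 + 244.8 + 533.8 = 1005.0
Services: 359.1 - 58.6 + 471.2 = 771.7
Primary income: 161.0 - 105.1 = 55.9
Secondary income: 26.6 - 75.5 - 51.1 = -100.0
Current account = 1005.0 + 771.7 + 55.9 + (-100.0) = 1732.6
(Excluded from the current account — capital account: capital transfers received from emigrants 44.4, sale of embassy land to a foreign government 23.0; financial account: new loans extended by domestic banks to foreign borrowers 243.3, increase in resident deposits held at foreign banks 80.4, foreign purchases of domestic corporate bonds 403.3, borrowing by resident firms from foreign banks 192.8.)

1732.6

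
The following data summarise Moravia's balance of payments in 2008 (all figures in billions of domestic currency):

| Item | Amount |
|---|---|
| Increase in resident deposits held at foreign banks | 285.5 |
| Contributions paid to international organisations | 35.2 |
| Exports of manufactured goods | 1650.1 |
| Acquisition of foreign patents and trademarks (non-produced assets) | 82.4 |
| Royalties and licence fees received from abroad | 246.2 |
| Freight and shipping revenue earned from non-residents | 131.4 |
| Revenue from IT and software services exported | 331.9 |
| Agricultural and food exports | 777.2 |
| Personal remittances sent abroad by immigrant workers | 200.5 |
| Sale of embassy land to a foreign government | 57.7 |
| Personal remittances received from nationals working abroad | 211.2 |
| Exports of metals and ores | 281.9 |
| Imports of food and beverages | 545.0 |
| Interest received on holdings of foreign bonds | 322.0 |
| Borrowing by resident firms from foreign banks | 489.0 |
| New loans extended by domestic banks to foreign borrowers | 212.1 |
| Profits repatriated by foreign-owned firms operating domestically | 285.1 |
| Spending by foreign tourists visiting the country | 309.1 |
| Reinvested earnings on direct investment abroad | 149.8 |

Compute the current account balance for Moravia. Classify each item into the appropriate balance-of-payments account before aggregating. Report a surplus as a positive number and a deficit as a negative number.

3345.0

Goods: 281.9 - 545.0 + 777.2 + 1650.1 = 2164.2
Services: 246.2 + 131.4 + 331.9 + 309.1 = 1018.6
Primary income: 322.0 + 149.8 - 285.1 = 186.7
Secondary income: -35.2 + 211.2 - 200.5 = -24.5
Current account = 2164.2 + 1018.6 + 186.7 + (-24.5) = 3345.0
(Excluded from the current account — financial account: increase in resident deposits held at foreign banks 285.5, borrowing by resident firms from foreign banks 489.0, new loans extended by domestic banks to foreign borrowers 212.1; capital account: acquisition of foreign patents and trademarks (non-produced assets) 82.4, sale of embassy land to a foreign government 57.7.)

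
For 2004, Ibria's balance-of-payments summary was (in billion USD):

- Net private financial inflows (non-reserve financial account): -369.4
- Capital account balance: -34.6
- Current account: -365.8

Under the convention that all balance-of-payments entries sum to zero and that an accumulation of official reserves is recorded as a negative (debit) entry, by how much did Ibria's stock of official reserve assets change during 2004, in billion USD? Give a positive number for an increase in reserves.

-769.8

Official reserve transactions balance = -((-365.8) + (-34.6) + (-369.4)) = 769.8
An accumulation of reserves is recorded as a debit (negative entry), so the change in the stock of reserves is the negative of that balance.
Change in official reserves = -(769.8) = -769.8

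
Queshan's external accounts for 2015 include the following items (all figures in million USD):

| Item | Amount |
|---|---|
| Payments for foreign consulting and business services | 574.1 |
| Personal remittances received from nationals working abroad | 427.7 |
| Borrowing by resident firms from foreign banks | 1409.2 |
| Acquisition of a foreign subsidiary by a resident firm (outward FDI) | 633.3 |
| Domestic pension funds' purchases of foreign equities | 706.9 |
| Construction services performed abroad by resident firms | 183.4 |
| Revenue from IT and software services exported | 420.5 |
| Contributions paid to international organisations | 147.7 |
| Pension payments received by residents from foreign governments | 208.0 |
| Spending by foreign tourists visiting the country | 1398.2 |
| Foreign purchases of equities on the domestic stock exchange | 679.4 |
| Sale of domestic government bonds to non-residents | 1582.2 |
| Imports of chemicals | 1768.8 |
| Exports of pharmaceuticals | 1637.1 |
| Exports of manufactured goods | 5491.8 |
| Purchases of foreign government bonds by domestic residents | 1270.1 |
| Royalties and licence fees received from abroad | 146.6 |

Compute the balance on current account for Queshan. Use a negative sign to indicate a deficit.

Goods: 5491.8 + 1637.1 - 1768.8 = 5360.1
Services: -574.1 + 1398.2 + 146.6 + 420.5 + 183.4 = 1574.6
Secondary income: 427.7 - 147.7 + 208.0 = 488.0
Current account = 5360.1 + 1574.6 + 488.0 = 7422.7
(Excluded from the current account — financial account: borrowing by resident firms from foreign banks 1409.2, acquisition of a foreign subsidiary by a resident firm (outward FDI) 633.3, domestic pension funds' purchases of foreign equities 706.9, foreign purchases of equities on the domestic stock exchange 679.4, sale of domestic government bonds to non-residents 1582.2, purchases of foreign government bonds by domestic residents 1270.1.)

7422.7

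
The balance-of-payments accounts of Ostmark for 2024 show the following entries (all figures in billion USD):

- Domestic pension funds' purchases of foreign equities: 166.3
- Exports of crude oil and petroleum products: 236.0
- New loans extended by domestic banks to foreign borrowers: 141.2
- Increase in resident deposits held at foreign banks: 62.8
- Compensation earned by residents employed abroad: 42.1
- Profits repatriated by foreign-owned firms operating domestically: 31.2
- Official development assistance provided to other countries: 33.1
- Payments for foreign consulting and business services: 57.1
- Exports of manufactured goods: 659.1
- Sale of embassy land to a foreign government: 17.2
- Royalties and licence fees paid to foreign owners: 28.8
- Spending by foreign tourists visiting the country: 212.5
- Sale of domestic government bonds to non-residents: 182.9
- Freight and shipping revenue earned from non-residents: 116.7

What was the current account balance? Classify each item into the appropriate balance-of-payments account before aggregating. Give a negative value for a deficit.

1116.2

Goods: 236.0 + 659.1 = 895.1
Services: -57.1 + 116.7 + 212.5 - 28.8 = 243.3
Primary income: -31.2 + 42.1 = 10.9
Secondary income: -33.1
Current account = 895.1 + 243.3 + 10.9 + (-33.1) = 1116.2
(Excluded from the current account — financial account: domestic pension funds' purchases of foreign equities 166.3, new loans extended by domestic banks to foreign borrowers 141.2, increase in resident deposits held at foreign banks 62.8, sale of domestic government bonds to non-residents 182.9; capital account: sale of embassy land to a foreign government 17.2.)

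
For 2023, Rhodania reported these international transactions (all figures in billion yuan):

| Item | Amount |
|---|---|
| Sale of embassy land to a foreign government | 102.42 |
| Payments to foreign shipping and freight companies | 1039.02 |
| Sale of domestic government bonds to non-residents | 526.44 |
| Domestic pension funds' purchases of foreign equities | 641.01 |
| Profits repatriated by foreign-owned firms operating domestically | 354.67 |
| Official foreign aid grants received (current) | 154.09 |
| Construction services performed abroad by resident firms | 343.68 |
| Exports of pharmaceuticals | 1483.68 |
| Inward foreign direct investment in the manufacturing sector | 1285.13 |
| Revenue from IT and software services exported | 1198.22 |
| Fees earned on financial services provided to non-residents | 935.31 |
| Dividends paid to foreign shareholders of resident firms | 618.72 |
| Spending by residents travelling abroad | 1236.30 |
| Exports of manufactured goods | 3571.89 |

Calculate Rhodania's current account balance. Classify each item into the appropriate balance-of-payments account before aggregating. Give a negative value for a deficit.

Goods: 3571.89 + 1483.68 = 5055.57
Services: 1198.22 + 935.31 - 1039.02 - 1236.30 + 343.68 = 201.89
Primary income: -618.72 - 354.67 = -973.39
Secondary income: 154.09
Current account = 5055.57 + 201.89 + (-973.39) + 154.09 = 4438.16
(Excluded from the current account — capital account: sale of embassy land to a foreign government 102.42; financial account: sale of domestic government bonds to non-residents 526.44, domestic pension funds' purchases of foreign equities 641.01, inward foreign direct investment in the manufacturing sector 1285.13.)

4438.16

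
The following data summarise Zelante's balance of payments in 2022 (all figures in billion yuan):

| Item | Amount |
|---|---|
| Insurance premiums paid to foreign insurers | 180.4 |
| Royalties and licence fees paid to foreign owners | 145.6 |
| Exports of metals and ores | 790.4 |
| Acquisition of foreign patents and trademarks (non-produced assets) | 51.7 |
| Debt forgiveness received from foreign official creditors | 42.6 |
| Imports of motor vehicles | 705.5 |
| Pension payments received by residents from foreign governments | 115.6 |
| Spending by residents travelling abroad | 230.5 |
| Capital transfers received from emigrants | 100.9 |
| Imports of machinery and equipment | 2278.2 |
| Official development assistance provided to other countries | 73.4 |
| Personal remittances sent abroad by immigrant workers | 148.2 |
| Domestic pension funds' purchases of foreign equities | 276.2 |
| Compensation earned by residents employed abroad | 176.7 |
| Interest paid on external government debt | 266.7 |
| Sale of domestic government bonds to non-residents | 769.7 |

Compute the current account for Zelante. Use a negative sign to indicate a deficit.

-2945.8

Goods: -2278.2 + 790.4 - 705.5 = -2193.3
Services: -230.5 - 180.4 - 145.6 = -556.5
Primary income: 176.7 - 266.7 = -90.0
Secondary income: 115.6 - 73.4 - 148.2 = -106.0
Current account = (-2193.3) + (-556.5) + (-90.0) + (-106.0) = -2945.8
(Excluded from the current account — capital account: acquisition of foreign patents and trademarks (non-produced assets) 51.7, debt forgiveness received from foreign official creditors 42.6, capital transfers received from emigrants 100.9; financial account: domestic pension funds' purchases of foreign equities 276.2, sale of domestic government bonds to non-residents 769.7.)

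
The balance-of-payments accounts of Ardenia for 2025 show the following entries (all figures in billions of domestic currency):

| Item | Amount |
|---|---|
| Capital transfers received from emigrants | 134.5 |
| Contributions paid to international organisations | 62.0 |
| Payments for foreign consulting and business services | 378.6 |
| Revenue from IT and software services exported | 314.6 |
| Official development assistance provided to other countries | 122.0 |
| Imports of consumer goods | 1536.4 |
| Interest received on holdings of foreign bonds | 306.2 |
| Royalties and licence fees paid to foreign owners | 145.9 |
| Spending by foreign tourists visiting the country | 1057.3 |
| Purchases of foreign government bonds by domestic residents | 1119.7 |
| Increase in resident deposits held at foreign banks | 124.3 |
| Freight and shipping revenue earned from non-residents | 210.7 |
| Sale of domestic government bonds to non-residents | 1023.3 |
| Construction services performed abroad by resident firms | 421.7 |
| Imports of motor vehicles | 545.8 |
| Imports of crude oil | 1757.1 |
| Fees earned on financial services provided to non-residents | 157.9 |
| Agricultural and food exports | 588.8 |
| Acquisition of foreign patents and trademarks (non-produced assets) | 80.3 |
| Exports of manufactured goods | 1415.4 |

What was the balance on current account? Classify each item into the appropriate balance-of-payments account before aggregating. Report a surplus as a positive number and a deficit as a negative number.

Goods: -545.8 - 1536.4 + 1415.4 + 588.8 - 1757.1 = -1835.1
Services: 421.7 + 1057.3 + 157.9 - 145.9 + 210.7 + 314.6 - 378.6 = 1637.7
Primary income: 306.2
Secondary income: -122.0 - 62.0 = -184.0
Current account = (-1835.1) + 1637.7 + 306.2 + (-184.0) = -75.2
(Excluded from the current account — capital account: capital transfers received from emigrants 134.5, acquisition of foreign patents and trademarks (non-produced assets) 80.3; financial account: purchases of foreign government bonds by domestic residents 1119.7, increase in resident deposits held at foreign banks 124.3, sale of domestic government bonds to non-residents 1023.3.)

-75.2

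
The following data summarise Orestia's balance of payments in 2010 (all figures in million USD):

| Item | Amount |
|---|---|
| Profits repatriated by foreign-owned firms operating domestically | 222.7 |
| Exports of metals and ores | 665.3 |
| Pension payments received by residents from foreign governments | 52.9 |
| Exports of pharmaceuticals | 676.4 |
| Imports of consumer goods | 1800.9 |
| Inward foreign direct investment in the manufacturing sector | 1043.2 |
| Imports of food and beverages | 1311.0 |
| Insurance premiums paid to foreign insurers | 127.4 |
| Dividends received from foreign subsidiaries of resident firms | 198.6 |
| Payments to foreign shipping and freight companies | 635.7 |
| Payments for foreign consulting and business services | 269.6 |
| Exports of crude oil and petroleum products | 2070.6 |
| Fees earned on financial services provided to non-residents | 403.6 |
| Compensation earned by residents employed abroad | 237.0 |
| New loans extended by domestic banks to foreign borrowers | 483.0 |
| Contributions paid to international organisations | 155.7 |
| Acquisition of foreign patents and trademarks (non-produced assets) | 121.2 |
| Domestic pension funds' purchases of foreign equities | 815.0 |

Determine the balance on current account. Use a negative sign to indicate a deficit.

-218.6

Goods: 676.4 - 1311.0 + 2070.6 - 1800.9 + 665.3 = 300.4
Services: 403.6 - 269.6 - 635.7 - 127.4 = -629.1
Primary income: -222.7 + 198.6 + 237.0 = 212.9
Secondary income: -155.7 + 52.9 = -102.8
Current account = 300.4 + (-629.1) + 212.9 + (-102.8) = -218.6
(Excluded from the current account — financial account: inward foreign direct investment in the manufacturing sector 1043.2, new loans extended by domestic banks to foreign borrowers 483.0, domestic pension funds' purchases of foreign equities 815.0; capital account: acquisition of foreign patents and trademarks (non-produced assets) 121.2.)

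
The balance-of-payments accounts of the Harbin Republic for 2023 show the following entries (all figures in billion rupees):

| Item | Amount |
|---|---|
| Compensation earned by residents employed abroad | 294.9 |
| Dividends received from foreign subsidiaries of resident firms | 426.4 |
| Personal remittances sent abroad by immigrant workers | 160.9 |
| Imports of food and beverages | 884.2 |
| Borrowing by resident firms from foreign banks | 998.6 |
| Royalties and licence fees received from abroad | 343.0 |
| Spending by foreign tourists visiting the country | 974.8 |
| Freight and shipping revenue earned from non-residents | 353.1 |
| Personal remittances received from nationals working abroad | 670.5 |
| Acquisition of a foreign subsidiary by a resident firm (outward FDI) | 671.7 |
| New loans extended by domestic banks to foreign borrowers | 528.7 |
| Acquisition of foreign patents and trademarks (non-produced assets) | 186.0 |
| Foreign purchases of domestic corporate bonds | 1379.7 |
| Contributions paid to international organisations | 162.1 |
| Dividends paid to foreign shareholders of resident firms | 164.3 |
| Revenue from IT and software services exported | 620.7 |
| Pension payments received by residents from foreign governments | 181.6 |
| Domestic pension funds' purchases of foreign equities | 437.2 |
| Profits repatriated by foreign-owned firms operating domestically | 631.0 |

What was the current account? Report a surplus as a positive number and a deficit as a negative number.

1862.5

Goods: -884.2
Services: 974.8 + 343.0 + 620.7 + 353.1 = 2291.6
Primary income: -164.3 - 631.0 + 294.9 + 426.4 = -74.0
Secondary income: -160.9 + 670.5 + 181.6 - 162.1 = 529.1
Current account = (-884.2) + 2291.6 + (-74.0) + 529.1 = 1862.5
(Excluded from the current account — financial account: borrowing by resident firms from foreign banks 998.6, acquisition of a foreign subsidiary by a resident firm (outward FDI) 671.7, new loans extended by domestic banks to foreign borrowers 528.7, foreign purchases of domestic corporate bonds 1379.7, domestic pension funds' purchases of foreign equities 437.2; capital account: acquisition of foreign patents and trademarks (non-produced assets) 186.0.)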